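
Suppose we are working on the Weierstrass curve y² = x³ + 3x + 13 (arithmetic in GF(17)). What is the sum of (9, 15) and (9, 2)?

The two points share x = 9 and their y-coordinates satisfy 15 + 2 ≡ 0 (mod 17), so they are inverses. Their sum is the point at infinity.

O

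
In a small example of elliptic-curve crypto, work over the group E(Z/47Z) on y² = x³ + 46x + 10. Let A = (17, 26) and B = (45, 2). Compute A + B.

(3, 9)

(17, 26) + (45, 2). λ = (2 - 26)/(45 - 17) ≡ 23/28 mod 47. 28⁻¹ ≡ 42 (mod 47) since 28·42 = 1176 ≡ 1, so λ ≡ 26.
  x = λ² - 17 - 45 = 676 - 62 ≡ 3; y = λ·(17 - 3) - 26 ≡ 9. → (3, 9)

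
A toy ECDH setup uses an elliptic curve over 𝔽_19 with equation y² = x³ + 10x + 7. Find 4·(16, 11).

Write P = (16, 11).
Double-and-add on 4 = (100)₂. Start with P = (16, 11) for the leading 1-bit.
double: tangent at (16, 11): λ = (3·16² + 10)/(2·11) ≡ 18/3. 3⁻¹ ≡ 13 (mod 19), so λ ≡ 18·13 ≡ 6.
  x = λ² - 16 - 16 = 36 - 32 ≡ 4; y = λ·(16 - 4) - 11 ≡ 4. → (4, 4)
double: tangent at (4, 4): λ = (3·4² + 10)/(2·4) ≡ 1/8. 8⁻¹ ≡ 12 (mod 19), so λ ≡ 1·12 ≡ 12.
  x = λ² - 4 - 4 = 144 - 8 ≡ 3; y = λ·(4 - 3) - 4 ≡ 8. → (3, 8)

(3, 8)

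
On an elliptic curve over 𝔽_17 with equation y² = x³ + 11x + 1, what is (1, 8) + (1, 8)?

(7, 8)

tangent at (1, 8): λ = (3·1² + 11)/(2·8) ≡ 14/16. 16⁻¹ ≡ 16 (mod 17), so λ ≡ 14·16 ≡ 3.
  x = λ² - 1 - 1 = 9 - 2 ≡ 7; y = λ·(1 - 7) - 8 ≡ 8. → (7, 8)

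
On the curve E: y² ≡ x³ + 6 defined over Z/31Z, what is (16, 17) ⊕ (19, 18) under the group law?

(3, 8)

(16, 17) + (19, 18). λ = (18 - 17)/(19 - 16) ≡ 1/3 mod 31. 3⁻¹ ≡ 21 (mod 31), so λ ≡ 21.
  x = λ² - 16 - 19 = 441 - 35 ≡ 3; y = λ·(16 - 3) - 17 ≡ 8. → (3, 8)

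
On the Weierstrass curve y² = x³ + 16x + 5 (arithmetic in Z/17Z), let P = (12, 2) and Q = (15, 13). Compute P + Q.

(12, 2) + (15, 13). λ = (13 - 2)/(15 - 12) ≡ 11/3 mod 17. 3⁻¹ ≡ 6 (mod 17) since 3·6 = 18 ≡ 1, so λ ≡ 15.
  x = λ² - 12 - 15 = 225 - 27 ≡ 11; y = λ·(12 - 11) - 2 ≡ 13. → (11, 13)

(11, 13)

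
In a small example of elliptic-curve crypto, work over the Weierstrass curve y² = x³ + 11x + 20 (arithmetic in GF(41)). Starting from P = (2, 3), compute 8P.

(5, 35)

Repeated addition: build up to 8P.
2P: tangent at (2, 3): λ = (3·2² + 11)/(2·3) ≡ 23/6. 6⁻¹ ≡ 7 (mod 41), so λ ≡ 23·7 ≡ 38.
  x = λ² - 2 - 2 = 1444 - 4 ≡ 5; y = λ·(2 - 5) - 3 ≡ 6. → (5, 6)
3P: (5, 6) + (2, 3). λ = (3 - 6)/(2 - 5) ≡ 38/38 mod 41. 38⁻¹ ≡ 27 (mod 41) since 38·27 = 1026 ≡ 1, so λ ≡ 1.
  x = λ² - 5 - 2 = 1 - 7 ≡ 35; y = λ·(5 - 35) - 6 ≡ 5. → (35, 5)
4P: (35, 5) + (2, 3). λ = (3 - 5)/(2 - 35) ≡ 39/8 mod 41. 8⁻¹ ≡ 36 (mod 41), so λ ≡ 10.
  x = λ² - 35 - 2 = 100 - 37 ≡ 22; y = λ·(35 - 22) - 5 ≡ 2. → (22, 2)
5P: (22, 2) + (2, 3). λ = (3 - 2)/(2 - 22) ≡ 1/21 mod 41. 21⁻¹ ≡ 2 (mod 41) since 21·2 = 42 ≡ 1, so λ ≡ 2.
  x = λ² - 22 - 2 = 4 - 24 ≡ 21; y = λ·(22 - 21) - 2 ≡ 0. → (21, 0)
6P: (21, 0) + (2, 3). λ = (3 - 0)/(2 - 21) ≡ 3/22 mod 41. 22⁻¹ ≡ 28 (mod 41) since 22·28 = 616 ≡ 1, so λ ≡ 2.
  x = λ² - 21 - 2 = 4 - 23 ≡ 22; y = λ·(21 - 22) - 0 ≡ 39. → (22, 39)
7P: (22, 39) + (2, 3). λ = (3 - 39)/(2 - 22) ≡ 5/21 mod 41. 21⁻¹ ≡ 2 (mod 41) since 21·2 = 42 ≡ 1, so λ ≡ 10.
  x = λ² - 22 - 2 = 100 - 24 ≡ 35; y = λ·(22 - 35) - 39 ≡ 36. → (35, 36)
8P: (35, 36) + (2, 3). λ = (3 - 36)/(2 - 35) ≡ 8/8 mod 41. 8⁻¹ ≡ 36 (mod 41), so λ ≡ 1.
  x = λ² - 35 - 2 = 1 - 37 ≡ 5; y = λ·(35 - 5) - 36 ≡ 35. → (5, 35)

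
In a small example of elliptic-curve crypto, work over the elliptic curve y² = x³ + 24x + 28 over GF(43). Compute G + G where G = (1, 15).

(13, 0)

tangent at (1, 15): λ = (3·1² + 24)/(2·15) ≡ 27/30. 30⁻¹ ≡ 33 (mod 43), so λ ≡ 27·33 ≡ 31.
  x = λ² - 1 - 1 = 961 - 2 ≡ 13; y = λ·(1 - 13) - 15 ≡ 0. → (13, 0)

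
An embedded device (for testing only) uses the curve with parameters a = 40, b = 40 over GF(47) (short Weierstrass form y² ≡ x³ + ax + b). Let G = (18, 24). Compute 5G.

(21, 6)

Repeated addition: build up to 5G.
2G: tangent at (18, 24): λ = (3·18² + 40)/(2·24) ≡ 25/1. 1⁻¹ ≡ 1 (mod 47), so λ ≡ 25·1 ≡ 25.
  x = λ² - 18 - 18 = 625 - 36 ≡ 25; y = λ·(18 - 25) - 24 ≡ 36. → (25, 36)
3G: (25, 36) + (18, 24). λ = (24 - 36)/(18 - 25) ≡ 35/40 mod 47. 40⁻¹ ≡ 20 (mod 47) since 40·20 = 800 ≡ 1, so λ ≡ 42.
  x = λ² - 25 - 18 = 1764 - 43 ≡ 29; y = λ·(25 - 29) - 36 ≡ 31. → (29, 31)
4G: (29, 31) + (18, 24). λ = (24 - 31)/(18 - 29) ≡ 40/36 mod 47. 36⁻¹ ≡ 17 (mod 47) since 36·17 = 612 ≡ 1, so λ ≡ 22.
  x = λ² - 29 - 18 = 484 - 47 ≡ 14; y = λ·(29 - 14) - 31 ≡ 17. → (14, 17)
5G: (14, 17) + (18, 24). λ = (24 - 17)/(18 - 14) ≡ 7/4 mod 47. 4⁻¹ ≡ 12 (mod 47) since 4·12 = 48 ≡ 1, so λ ≡ 37.
  x = λ² - 14 - 18 = 1369 - 32 ≡ 21; y = λ·(14 - 21) - 17 ≡ 6. → (21, 6)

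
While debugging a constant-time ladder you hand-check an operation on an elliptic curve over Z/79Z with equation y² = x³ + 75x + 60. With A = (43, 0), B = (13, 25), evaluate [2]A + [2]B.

(54, 16)

First 2A:
Repeated addition: build up to 2A.
2A: (43, 0) + (43, 0): same x and y₁ ≡ -y₂, so the sum is ∞.
2A = ∞.
Next 2B:
Repeated addition: build up to 2B.
2B: tangent at (13, 25): λ = (3·13² + 75)/(2·25) ≡ 29/50. 50⁻¹ ≡ 49 (mod 79) since 50·49 = 2450 ≡ 1, so λ ≡ 29·49 ≡ 78.
  x = λ² - 13 - 13 = 6084 - 26 ≡ 54; y = λ·(13 - 54) - 25 ≡ 16. → (54, 16)
2B = (54, 16).
Finally 2A + 2B:
∞ + (54, 16) = (54, 16) (identity).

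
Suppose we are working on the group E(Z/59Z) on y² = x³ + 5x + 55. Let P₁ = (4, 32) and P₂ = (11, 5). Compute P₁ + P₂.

(36, 24)

(4, 32) + (11, 5). λ = (5 - 32)/(11 - 4) ≡ 32/7 mod 59. 7⁻¹ ≡ 17 (mod 59), so λ ≡ 13.
  x = λ² - 4 - 11 = 169 - 15 ≡ 36; y = λ·(4 - 36) - 32 ≡ 24. → (36, 24)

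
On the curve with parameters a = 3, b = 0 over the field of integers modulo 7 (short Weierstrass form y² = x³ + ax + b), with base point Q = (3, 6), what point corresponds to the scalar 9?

Double-and-add on 9 = (1001)₂. Start with Q = (3, 6) for the leading 1-bit.
double: tangent at (3, 6): λ = (3·3² + 3)/(2·6) ≡ 2/5. 5⁻¹ ≡ 3 (mod 7), so λ ≡ 2·3 ≡ 6.
  x = λ² - 3 - 3 = 36 - 6 ≡ 2; y = λ·(3 - 2) - 6 ≡ 0. → (2, 0)
double: (2, 0) + (2, 0): same x and y₁ ≡ -y₂, so the sum is 𝒪.
double: 𝒪 + 𝒪 = 𝒪 (identity).
add Q: 𝒪 + (3, 6) = (3, 6) (identity).

(3, 6)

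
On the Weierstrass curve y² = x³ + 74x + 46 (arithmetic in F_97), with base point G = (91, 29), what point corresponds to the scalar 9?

(41, 30)

Double-and-add on 9 = (1001)₂. Start with G = (91, 29) for the leading 1-bit.
double: tangent at (91, 29): λ = (3·91² + 74)/(2·29) ≡ 85/58. 58⁻¹ ≡ 92 (mod 97), so λ ≡ 85·92 ≡ 60.
  x = λ² - 91 - 91 = 3600 - 182 ≡ 23; y = λ·(91 - 23) - 29 ≡ 74. → (23, 74)
double: tangent at (23, 74): λ = (3·23² + 74)/(2·74) ≡ 12/51. 51⁻¹ ≡ 78 (mod 97), so λ ≡ 12·78 ≡ 63.
  x = λ² - 23 - 23 = 3969 - 46 ≡ 43; y = λ·(23 - 43) - 74 ≡ 24. → (43, 24)
double: tangent at (43, 24): λ = (3·43² + 74)/(2·24) ≡ 92/48. 48⁻¹ ≡ 95 (mod 97), so λ ≡ 92·95 ≡ 10.
  x = λ² - 43 - 43 = 100 - 86 ≡ 14; y = λ·(43 - 14) - 24 ≡ 72. → (14, 72)
add G: (14, 72) + (91, 29). λ = (29 - 72)/(91 - 14) ≡ 54/77 mod 97. 77⁻¹ ≡ 63 (mod 97) since 77·63 = 4851 ≡ 1, so λ ≡ 7.
  x = λ² - 14 - 91 = 49 - 105 ≡ 41; y = λ·(14 - 41) - 72 ≡ 30. → (41, 30)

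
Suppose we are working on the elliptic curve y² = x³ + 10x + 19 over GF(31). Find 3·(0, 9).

Write G = (0, 9).
Repeated addition: build up to 3G.
2G: tangent at (0, 9): λ = (3·0² + 10)/(2·9) ≡ 10/18. 18⁻¹ ≡ 19 (mod 31) since 18·19 = 342 ≡ 1, so λ ≡ 10·19 ≡ 4.
  x = λ² - 0 - 0 = 16 - 0 ≡ 16; y = λ·(0 - 16) - 9 ≡ 20. → (16, 20)
3G: (16, 20) + (0, 9). λ = (9 - 20)/(0 - 16) ≡ 20/15 mod 31. 15⁻¹ ≡ 29 (mod 31) since 15·29 = 435 ≡ 1, so λ ≡ 22.
  x = λ² - 16 - 0 = 484 - 16 ≡ 3; y = λ·(16 - 3) - 20 ≡ 18. → (3, 18)

(3, 18)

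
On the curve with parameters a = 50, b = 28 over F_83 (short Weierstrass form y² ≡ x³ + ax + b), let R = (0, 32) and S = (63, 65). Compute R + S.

(47, 58)

(0, 32) + (63, 65). λ = (65 - 32)/(63 - 0) ≡ 33/63 mod 83. 63⁻¹ ≡ 29 (mod 83), so λ ≡ 44.
  x = λ² - 0 - 63 = 1936 - 63 ≡ 47; y = λ·(0 - 47) - 32 ≡ 58. → (47, 58)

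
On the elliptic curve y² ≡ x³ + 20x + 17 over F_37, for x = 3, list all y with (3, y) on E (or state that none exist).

x³ + 20x + 17 = 104 ≡ 30 (mod 37).
Square roots of 30 mod 37: 17 and 20 (since 17² = 289 ≡ 30).

17, 20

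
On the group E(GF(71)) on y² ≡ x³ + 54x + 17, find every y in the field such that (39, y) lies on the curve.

13, 58

x³ + 54x + 17 = 61442 ≡ 27 (mod 71).
Square roots of 27 mod 71: 13 and 58 (since 13² = 169 ≡ 27).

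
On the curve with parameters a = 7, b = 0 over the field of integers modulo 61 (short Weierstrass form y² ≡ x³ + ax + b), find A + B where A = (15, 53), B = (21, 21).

(15, 53) + (21, 21). λ = (21 - 53)/(21 - 15) ≡ 29/6 mod 61. 6⁻¹ ≡ 51 (mod 61) since 6·51 = 306 ≡ 1, so λ ≡ 15.
  x = λ² - 15 - 21 = 225 - 36 ≡ 6; y = λ·(15 - 6) - 53 ≡ 21. → (6, 21)

(6, 21)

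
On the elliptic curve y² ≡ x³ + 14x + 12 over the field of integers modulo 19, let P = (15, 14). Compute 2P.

(13, 4)

tangent at (15, 14): λ = (3·15² + 14)/(2·14) ≡ 5/9. 9⁻¹ ≡ 17 (mod 19) since 9·17 = 153 ≡ 1, so λ ≡ 5·17 ≡ 9.
  x = λ² - 15 - 15 = 81 - 30 ≡ 13; y = λ·(15 - 13) - 14 ≡ 4. → (13, 4)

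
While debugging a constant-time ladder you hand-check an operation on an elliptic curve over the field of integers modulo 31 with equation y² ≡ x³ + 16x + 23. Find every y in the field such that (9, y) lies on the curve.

x³ + 16x + 23 = 896 ≡ 28 (mod 31).
Square roots of 28 mod 31: 11 and 20 (since 11² = 121 ≡ 28).

11, 20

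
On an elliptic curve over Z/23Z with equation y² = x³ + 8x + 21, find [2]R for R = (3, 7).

(6, 20)

tangent at (3, 7): λ = (3·3² + 8)/(2·7) ≡ 12/14. 14⁻¹ ≡ 5 (mod 23) since 14·5 = 70 ≡ 1, so λ ≡ 12·5 ≡ 14.
  x = λ² - 3 - 3 = 196 - 6 ≡ 6; y = λ·(3 - 6) - 7 ≡ 20. → (6, 20)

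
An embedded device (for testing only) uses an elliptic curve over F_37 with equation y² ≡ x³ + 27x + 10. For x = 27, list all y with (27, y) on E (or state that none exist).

x³ + 27x + 10 = 20422 ≡ 35 (mod 37).
35 is a non-residue mod 37; no y exists.

none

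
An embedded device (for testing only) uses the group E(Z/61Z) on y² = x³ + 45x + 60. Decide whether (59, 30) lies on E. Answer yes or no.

no

y² = 30² ≡ 46; x³ + 45x + 60 = 208094 ≡ 23 (mod 61). 46 ≠ 23.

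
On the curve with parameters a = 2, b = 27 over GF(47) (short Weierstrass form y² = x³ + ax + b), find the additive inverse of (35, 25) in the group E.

-(35, 25) = (35, -25 mod 47) = (35, 22).

(35, 22)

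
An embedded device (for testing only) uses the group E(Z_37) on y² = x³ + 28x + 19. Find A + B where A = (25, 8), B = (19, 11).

(21, 27)

(25, 8) + (19, 11). λ = (11 - 8)/(19 - 25) ≡ 3/31 mod 37. 31⁻¹ ≡ 6 (mod 37), so λ ≡ 18.
  x = λ² - 25 - 19 = 324 - 44 ≡ 21; y = λ·(25 - 21) - 8 ≡ 27. → (21, 27)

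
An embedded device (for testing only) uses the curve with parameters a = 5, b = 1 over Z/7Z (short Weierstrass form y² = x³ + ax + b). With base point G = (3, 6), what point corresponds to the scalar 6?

Repeated addition: build up to 6G.
2G: tangent at (3, 6): λ = (3·3² + 5)/(2·6) ≡ 4/5. 5⁻¹ ≡ 3 (mod 7), so λ ≡ 4·3 ≡ 5.
  x = λ² - 3 - 3 = 25 - 6 ≡ 5; y = λ·(3 - 5) - 6 ≡ 5. → (5, 5)
3G: (5, 5) + (3, 6). λ = (6 - 5)/(3 - 5) ≡ 1/5 mod 7. 5⁻¹ ≡ 3 (mod 7), so λ ≡ 3.
  x = λ² - 5 - 3 = 9 - 8 ≡ 1; y = λ·(5 - 1) - 5 ≡ 0. → (1, 0)
4G: (1, 0) + (3, 6). λ = (6 - 0)/(3 - 1) ≡ 6/2 mod 7. 2⁻¹ ≡ 4 (mod 7) since 2·4 = 8 ≡ 1, so λ ≡ 3.
  x = λ² - 1 - 3 = 9 - 4 ≡ 5; y = λ·(1 - 5) - 0 ≡ 2. → (5, 2)
5G: (5, 2) + (3, 6). λ = (6 - 2)/(3 - 5) ≡ 4/5 mod 7. 5⁻¹ ≡ 3 (mod 7) since 5·3 = 15 ≡ 1, so λ ≡ 5.
  x = λ² - 5 - 3 = 25 - 8 ≡ 3; y = λ·(5 - 3) - 2 ≡ 1. → (3, 1)
6G: (3, 1) + (3, 6): same x and y₁ ≡ -y₂, so the sum is 𝒪.

O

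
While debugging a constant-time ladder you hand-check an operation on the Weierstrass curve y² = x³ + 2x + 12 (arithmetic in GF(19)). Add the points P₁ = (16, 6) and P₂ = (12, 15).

(2, 10)

(16, 6) + (12, 15). λ = (15 - 6)/(12 - 16) ≡ 9/15 mod 19. 15⁻¹ ≡ 14 (mod 19), so λ ≡ 12.
  x = λ² - 16 - 12 = 144 - 28 ≡ 2; y = λ·(16 - 2) - 6 ≡ 10. → (2, 10)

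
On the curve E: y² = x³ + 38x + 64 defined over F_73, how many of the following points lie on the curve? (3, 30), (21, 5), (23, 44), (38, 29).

(3, 30): 30² ≡ 24, rhs ≡ 59 → off.
(21, 5): 5² ≡ 25, rhs ≡ 49 → off.
(23, 44): 44² ≡ 38, rhs ≡ 38 → on.
(38, 29): 29² ≡ 38, rhs ≡ 24 → off.

1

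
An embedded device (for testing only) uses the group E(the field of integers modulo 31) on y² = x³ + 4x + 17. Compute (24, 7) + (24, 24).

O

The two points share x = 24 and their y-coordinates satisfy 7 + 24 ≡ 0 (mod 31), so they are inverses. Their sum is 𝒪.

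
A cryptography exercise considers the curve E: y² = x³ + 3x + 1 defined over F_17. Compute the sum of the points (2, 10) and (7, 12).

(2, 10) + (7, 12). λ = (12 - 10)/(7 - 2) ≡ 2/5 mod 17. 5⁻¹ ≡ 7 (mod 17) since 5·7 = 35 ≡ 1, so λ ≡ 14.
  x = λ² - 2 - 7 = 196 - 9 ≡ 0; y = λ·(2 - 0) - 10 ≡ 1. → (0, 1)

(0, 1)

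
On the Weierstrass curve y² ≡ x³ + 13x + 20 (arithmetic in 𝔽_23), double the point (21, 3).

(22, 12)

tangent at (21, 3): λ = (3·21² + 13)/(2·3) ≡ 2/6. 6⁻¹ ≡ 4 (mod 23), so λ ≡ 2·4 ≡ 8.
  x = λ² - 21 - 21 = 64 - 42 ≡ 22; y = λ·(21 - 22) - 3 ≡ 12. → (22, 12)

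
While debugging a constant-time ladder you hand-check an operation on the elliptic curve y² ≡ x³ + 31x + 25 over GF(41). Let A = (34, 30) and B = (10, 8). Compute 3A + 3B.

First 3A:
Repeated addition: build up to 3A.
2A: tangent at (34, 30): λ = (3·34² + 31)/(2·30) ≡ 14/19. 19⁻¹ ≡ 13 (mod 41) since 19·13 = 247 ≡ 1, so λ ≡ 14·13 ≡ 18.
  x = λ² - 34 - 34 = 324 - 68 ≡ 10; y = λ·(34 - 10) - 30 ≡ 33. → (10, 33)
3A: (10, 33) + (34, 30). λ = (30 - 33)/(34 - 10) ≡ 38/24 mod 41. 24⁻¹ ≡ 12 (mod 41) since 24·12 = 288 ≡ 1, so λ ≡ 5.
  x = λ² - 10 - 34 = 25 - 44 ≡ 22; y = λ·(10 - 22) - 33 ≡ 30. → (22, 30)
3A = (22, 30).
Next 3B:
Repeated addition: build up to 3B.
2B: tangent at (10, 8): λ = (3·10² + 31)/(2·8) ≡ 3/16. 16⁻¹ ≡ 18 (mod 41) since 16·18 = 288 ≡ 1, so λ ≡ 3·18 ≡ 13.
  x = λ² - 10 - 10 = 169 - 20 ≡ 26; y = λ·(10 - 26) - 8 ≡ 30. → (26, 30)
3B: (26, 30) + (10, 8). λ = (8 - 30)/(10 - 26) ≡ 19/25 mod 41. 25⁻¹ ≡ 23 (mod 41), so λ ≡ 27.
  x = λ² - 26 - 10 = 729 - 36 ≡ 37; y = λ·(26 - 37) - 30 ≡ 1. → (37, 1)
3B = (37, 1).
Finally 3A + 3B:
(22, 30) + (37, 1). λ = (1 - 30)/(37 - 22) ≡ 12/15 mod 41. 15⁻¹ ≡ 11 (mod 41) since 15·11 = 165 ≡ 1, so λ ≡ 9.
  x = λ² - 22 - 37 = 81 - 59 ≡ 22; y = λ·(22 - 22) - 30 ≡ 11. → (22, 11)

(22, 11)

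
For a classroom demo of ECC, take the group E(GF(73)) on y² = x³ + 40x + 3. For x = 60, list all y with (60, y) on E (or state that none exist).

none

x³ + 40x + 3 = 218403 ≡ 60 (mod 73).
60 is a non-residue mod 73; no y exists.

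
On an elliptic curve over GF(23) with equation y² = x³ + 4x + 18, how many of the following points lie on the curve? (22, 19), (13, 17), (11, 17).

(22, 19): 19² ≡ 16, rhs ≡ 13 → off.
(13, 17): 17² ≡ 13, rhs ≡ 13 → on.
(11, 17): 17² ≡ 13, rhs ≡ 13 → on.

2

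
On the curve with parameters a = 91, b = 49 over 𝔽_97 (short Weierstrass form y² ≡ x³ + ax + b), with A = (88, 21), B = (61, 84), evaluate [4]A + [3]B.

First 4A:
Repeated addition: build up to 4A.
2A: tangent at (88, 21): λ = (3·88² + 91)/(2·21) ≡ 43/42. 42⁻¹ ≡ 67 (mod 97), so λ ≡ 43·67 ≡ 68.
  x = λ² - 88 - 88 = 4624 - 176 ≡ 83; y = λ·(88 - 83) - 21 ≡ 28. → (83, 28)
3A: (83, 28) + (88, 21). λ = (21 - 28)/(88 - 83) ≡ 90/5 mod 97. 5⁻¹ ≡ 39 (mod 97), so λ ≡ 18.
  x = λ² - 83 - 88 = 324 - 171 ≡ 56; y = λ·(83 - 56) - 28 ≡ 70. → (56, 70)
4A: (56, 70) + (88, 21). λ = (21 - 70)/(88 - 56) ≡ 48/32 mod 97. 32⁻¹ ≡ 94 (mod 97), so λ ≡ 50.
  x = λ² - 56 - 88 = 2500 - 144 ≡ 28; y = λ·(56 - 28) - 70 ≡ 69. → (28, 69)
4A = (28, 69).
Next 3B:
Repeated addition: build up to 3B.
2B: tangent at (61, 84): λ = (3·61² + 91)/(2·84) ≡ 2/71. 71⁻¹ ≡ 41 (mod 97), so λ ≡ 2·41 ≡ 82.
  x = λ² - 61 - 61 = 6724 - 122 ≡ 6; y = λ·(61 - 6) - 84 ≡ 61. → (6, 61)
3B: (6, 61) + (61, 84). λ = (84 - 61)/(61 - 6) ≡ 23/55 mod 97. 55⁻¹ ≡ 30 (mod 97), so λ ≡ 11.
  x = λ² - 6 - 61 = 121 - 67 ≡ 54; y = λ·(6 - 54) - 61 ≡ 90. → (54, 90)
3B = (54, 90).
Finally 4A + 3B:
(28, 69) + (54, 90). λ = (90 - 69)/(54 - 28) ≡ 21/26 mod 97. 26⁻¹ ≡ 56 (mod 97) since 26·56 = 1456 ≡ 1, so λ ≡ 12.
  x = λ² - 28 - 54 = 144 - 82 ≡ 62; y = λ·(28 - 62) - 69 ≡ 8. → (62, 8)

(62, 8)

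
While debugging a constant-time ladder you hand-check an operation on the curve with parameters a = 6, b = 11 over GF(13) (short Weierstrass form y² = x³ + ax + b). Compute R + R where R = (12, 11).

(3, 11)

tangent at (12, 11): λ = (3·12² + 6)/(2·11) ≡ 9/9. 9⁻¹ ≡ 3 (mod 13), so λ ≡ 9·3 ≡ 1.
  x = λ² - 12 - 12 = 1 - 24 ≡ 3; y = λ·(12 - 3) - 11 ≡ 11. → (3, 11)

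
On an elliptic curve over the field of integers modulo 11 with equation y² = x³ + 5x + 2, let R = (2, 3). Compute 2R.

(8, 2)

tangent at (2, 3): λ = (3·2² + 5)/(2·3) ≡ 6/6. 6⁻¹ ≡ 2 (mod 11), so λ ≡ 6·2 ≡ 1.
  x = λ² - 2 - 2 = 1 - 4 ≡ 8; y = λ·(2 - 8) - 3 ≡ 2. → (8, 2)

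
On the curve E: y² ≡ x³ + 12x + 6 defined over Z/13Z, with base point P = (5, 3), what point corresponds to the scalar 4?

Double-and-add on 4 = (100)₂. Start with P = (5, 3) for the leading 1-bit.
double: tangent at (5, 3): λ = (3·5² + 12)/(2·3) ≡ 9/6. 6⁻¹ ≡ 11 (mod 13), so λ ≡ 9·11 ≡ 8.
  x = λ² - 5 - 5 = 64 - 10 ≡ 2; y = λ·(5 - 2) - 3 ≡ 8. → (2, 8)
double: tangent at (2, 8): λ = (3·2² + 12)/(2·8) ≡ 11/3. 3⁻¹ ≡ 9 (mod 13), so λ ≡ 11·9 ≡ 8.
  x = λ² - 2 - 2 = 64 - 4 ≡ 8; y = λ·(2 - 8) - 8 ≡ 9. → (8, 9)

(8, 9)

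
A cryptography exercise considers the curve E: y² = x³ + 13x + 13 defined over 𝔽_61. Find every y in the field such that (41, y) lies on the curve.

x³ + 13x + 13 = 69467 ≡ 49 (mod 61).
Square roots of 49 mod 61: 7 and 54 (since 7² = 49 ≡ 49).

7, 54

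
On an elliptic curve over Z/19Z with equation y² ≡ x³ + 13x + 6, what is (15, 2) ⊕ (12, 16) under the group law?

(18, 12)

(15, 2) + (12, 16). λ = (16 - 2)/(12 - 15) ≡ 14/16 mod 19. 16⁻¹ ≡ 6 (mod 19) since 16·6 = 96 ≡ 1, so λ ≡ 8.
  x = λ² - 15 - 12 = 64 - 27 ≡ 18; y = λ·(15 - 18) - 2 ≡ 12. → (18, 12)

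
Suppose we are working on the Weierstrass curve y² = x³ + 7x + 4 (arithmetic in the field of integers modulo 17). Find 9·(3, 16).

(16, 8)

Write P = (3, 16).
Double-and-add on 9 = (1001)₂. Start with P = (3, 16) for the leading 1-bit.
double: tangent at (3, 16): λ = (3·3² + 7)/(2·16) ≡ 0/15. 15⁻¹ ≡ 8 (mod 17) since 15·8 = 120 ≡ 1, so λ ≡ 0·8 ≡ 0.
  x = λ² - 3 - 3 = 0 - 6 ≡ 11; y = λ·(3 - 11) - 16 ≡ 1. → (11, 1)
double: tangent at (11, 1): λ = (3·11² + 7)/(2·1) ≡ 13/2. 2⁻¹ ≡ 9 (mod 17), so λ ≡ 13·9 ≡ 15.
  x = λ² - 11 - 11 = 225 - 22 ≡ 16; y = λ·(11 - 16) - 1 ≡ 9. → (16, 9)
double: tangent at (16, 9): λ = (3·16² + 7)/(2·9) ≡ 10/1. 1⁻¹ ≡ 1 (mod 17) since 1·1 = 1 ≡ 1, so λ ≡ 10·1 ≡ 10.
  x = λ² - 16 - 16 = 100 - 32 ≡ 0; y = λ·(16 - 0) - 9 ≡ 15. → (0, 15)
add P: (0, 15) + (3, 16). λ = (16 - 15)/(3 - 0) ≡ 1/3 mod 17. 3⁻¹ ≡ 6 (mod 17), so λ ≡ 6.
  x = λ² - 0 - 3 = 36 - 3 ≡ 16; y = λ·(0 - 16) - 15 ≡ 8. → (16, 8)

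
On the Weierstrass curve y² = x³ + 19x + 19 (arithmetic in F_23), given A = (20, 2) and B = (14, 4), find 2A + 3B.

(11, 15)

First 2A:
Repeated addition: build up to 2A.
2A: tangent at (20, 2): λ = (3·20² + 19)/(2·2) ≡ 0/4. 4⁻¹ ≡ 6 (mod 23) since 4·6 = 24 ≡ 1, so λ ≡ 0·6 ≡ 0.
  x = λ² - 20 - 20 = 0 - 40 ≡ 6; y = λ·(20 - 6) - 2 ≡ 21. → (6, 21)
2A = (6, 21).
Next 3B:
Repeated addition: build up to 3B.
2B: tangent at (14, 4): λ = (3·14² + 19)/(2·4) ≡ 9/8. 8⁻¹ ≡ 3 (mod 23), so λ ≡ 9·3 ≡ 4.
  x = λ² - 14 - 14 = 16 - 28 ≡ 11; y = λ·(14 - 11) - 4 ≡ 8. → (11, 8)
3B: (11, 8) + (14, 4). λ = (4 - 8)/(14 - 11) ≡ 19/3 mod 23. 3⁻¹ ≡ 8 (mod 23), so λ ≡ 14.
  x = λ² - 11 - 14 = 196 - 25 ≡ 10; y = λ·(11 - 10) - 8 ≡ 6. → (10, 6)
3B = (10, 6).
Finally 2A + 3B:
(6, 21) + (10, 6). λ = (6 - 21)/(10 - 6) ≡ 8/4 mod 23. 4⁻¹ ≡ 6 (mod 23) since 4·6 = 24 ≡ 1, so λ ≡ 2.
  x = λ² - 6 - 10 = 4 - 16 ≡ 11; y = λ·(6 - 11) - 21 ≡ 15. → (11, 15)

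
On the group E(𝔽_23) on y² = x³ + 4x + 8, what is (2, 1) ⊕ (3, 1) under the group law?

(2, 1) + (3, 1). λ = (1 - 1)/(3 - 2) ≡ 0/1 mod 23. 1⁻¹ ≡ 1 (mod 23), so λ ≡ 0.
  x = λ² - 2 - 3 = 0 - 5 ≡ 18; y = λ·(2 - 18) - 1 ≡ 22. → (18, 22)

(18, 22)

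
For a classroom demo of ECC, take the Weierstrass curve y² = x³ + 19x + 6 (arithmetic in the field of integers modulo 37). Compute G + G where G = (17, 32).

(6, 22)

tangent at (17, 32): λ = (3·17² + 19)/(2·32) ≡ 35/27. 27⁻¹ ≡ 11 (mod 37) since 27·11 = 297 ≡ 1, so λ ≡ 35·11 ≡ 15.
  x = λ² - 17 - 17 = 225 - 34 ≡ 6; y = λ·(17 - 6) - 32 ≡ 22. → (6, 22)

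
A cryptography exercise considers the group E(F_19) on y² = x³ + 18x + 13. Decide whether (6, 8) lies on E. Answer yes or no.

no

y² = 8² ≡ 7; x³ + 18x + 13 = 337 ≡ 14 (mod 19). 7 ≠ 14.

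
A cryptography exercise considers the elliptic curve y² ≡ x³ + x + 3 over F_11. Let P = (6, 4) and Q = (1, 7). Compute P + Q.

(7, 1)

(6, 4) + (1, 7). λ = (7 - 4)/(1 - 6) ≡ 3/6 mod 11. 6⁻¹ ≡ 2 (mod 11), so λ ≡ 6.
  x = λ² - 6 - 1 = 36 - 7 ≡ 7; y = λ·(6 - 7) - 4 ≡ 1. → (7, 1)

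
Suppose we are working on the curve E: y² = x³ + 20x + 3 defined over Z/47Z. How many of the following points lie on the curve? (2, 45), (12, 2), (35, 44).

(2, 45): 45² ≡ 4, rhs ≡ 4 → on.
(12, 2): 2² ≡ 4, rhs ≡ 44 → off.
(35, 44): 44² ≡ 9, rhs ≡ 9 → on.

2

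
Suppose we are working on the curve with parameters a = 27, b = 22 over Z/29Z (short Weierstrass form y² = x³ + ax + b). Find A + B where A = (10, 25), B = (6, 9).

(10, 25) + (6, 9). λ = (9 - 25)/(6 - 10) ≡ 13/25 mod 29. 25⁻¹ ≡ 7 (mod 29), so λ ≡ 4.
  x = λ² - 10 - 6 = 16 - 16 ≡ 0; y = λ·(10 - 0) - 25 ≡ 15. → (0, 15)

(0, 15)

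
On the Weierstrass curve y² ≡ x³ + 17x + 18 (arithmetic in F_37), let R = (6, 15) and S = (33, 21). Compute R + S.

(6, 15) + (33, 21). λ = (21 - 15)/(33 - 6) ≡ 6/27 mod 37. 27⁻¹ ≡ 11 (mod 37), so λ ≡ 29.
  x = λ² - 6 - 33 = 841 - 39 ≡ 25; y = λ·(6 - 25) - 15 ≡ 26. → (25, 26)

(25, 26)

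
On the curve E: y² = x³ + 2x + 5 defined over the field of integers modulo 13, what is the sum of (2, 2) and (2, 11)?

The two points share x = 2 and their y-coordinates satisfy 2 + 11 ≡ 0 (mod 13), so they are inverses. Their sum is 𝒪.

O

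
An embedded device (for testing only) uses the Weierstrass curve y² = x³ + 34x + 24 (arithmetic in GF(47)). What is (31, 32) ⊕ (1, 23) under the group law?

(40, 17)

(31, 32) + (1, 23). λ = (23 - 32)/(1 - 31) ≡ 38/17 mod 47. 17⁻¹ ≡ 36 (mod 47), so λ ≡ 5.
  x = λ² - 31 - 1 = 25 - 32 ≡ 40; y = λ·(31 - 40) - 32 ≡ 17. → (40, 17)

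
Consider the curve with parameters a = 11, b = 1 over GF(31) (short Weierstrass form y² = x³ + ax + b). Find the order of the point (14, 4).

2P: tangent at (14, 4): λ = (3·14² + 11)/(2·4) ≡ 10/8. 8⁻¹ ≡ 4 (mod 31) since 8·4 = 32 ≡ 1, so λ ≡ 10·4 ≡ 9.
  x = λ² - 14 - 14 = 81 - 28 ≡ 22; y = λ·(14 - 22) - 4 ≡ 17. → (22, 17)
3P: (22, 17) + (14, 4). λ = (4 - 17)/(14 - 22) ≡ 18/23 mod 31. 23⁻¹ ≡ 27 (mod 31) since 23·27 = 621 ≡ 1, so λ ≡ 21.
  x = λ² - 22 - 14 = 441 - 36 ≡ 2; y = λ·(22 - 2) - 17 ≡ 0. → (2, 0)
4P: (2, 0) + (14, 4). λ = (4 - 0)/(14 - 2) ≡ 4/12 mod 31. 12⁻¹ ≡ 13 (mod 31), so λ ≡ 21.
  x = λ² - 2 - 14 = 441 - 16 ≡ 22; y = λ·(2 - 22) - 0 ≡ 14. → (22, 14)
5P: (22, 14) + (14, 4). λ = (4 - 14)/(14 - 22) ≡ 21/23 mod 31. 23⁻¹ ≡ 27 (mod 31) since 23·27 = 621 ≡ 1, so λ ≡ 9.
  x = λ² - 22 - 14 = 81 - 36 ≡ 14; y = λ·(22 - 14) - 14 ≡ 27. → (14, 27)
6P: (14, 27) + (14, 4): same x and y₁ ≡ -y₂, so the sum is O.
6P = O, so the order is 6.

6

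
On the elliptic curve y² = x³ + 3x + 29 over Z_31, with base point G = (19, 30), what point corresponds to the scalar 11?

Double-and-add on 11 = (1011)₂. Start with G = (19, 30) for the leading 1-bit.
double: tangent at (19, 30): λ = (3·19² + 3)/(2·30) ≡ 1/29. 29⁻¹ ≡ 15 (mod 31), so λ ≡ 1·15 ≡ 15.
  x = λ² - 19 - 19 = 225 - 38 ≡ 1; y = λ·(19 - 1) - 30 ≡ 23. → (1, 23)
double: tangent at (1, 23): λ = (3·1² + 3)/(2·23) ≡ 6/15. 15⁻¹ ≡ 29 (mod 31), so λ ≡ 6·29 ≡ 19.
  x = λ² - 1 - 1 = 361 - 2 ≡ 18; y = λ·(1 - 18) - 23 ≡ 26. → (18, 26)
add G: (18, 26) + (19, 30). λ = (30 - 26)/(19 - 18) ≡ 4/1 mod 31. 1⁻¹ ≡ 1 (mod 31) since 1·1 = 1 ≡ 1, so λ ≡ 4.
  x = λ² - 18 - 19 = 16 - 37 ≡ 10; y = λ·(18 - 10) - 26 ≡ 6. → (10, 6)
double: tangent at (10, 6): λ = (3·10² + 3)/(2·6) ≡ 24/12. 12⁻¹ ≡ 13 (mod 31) since 12·13 = 156 ≡ 1, so λ ≡ 24·13 ≡ 2.
  x = λ² - 10 - 10 = 4 - 20 ≡ 15; y = λ·(10 - 15) - 6 ≡ 15. → (15, 15)
add G: (15, 15) + (19, 30). λ = (30 - 15)/(19 - 15) ≡ 15/4 mod 31. 4⁻¹ ≡ 8 (mod 31), so λ ≡ 27.
  x = λ² - 15 - 19 = 729 - 34 ≡ 13; y = λ·(15 - 13) - 15 ≡ 8. → (13, 8)

(13, 8)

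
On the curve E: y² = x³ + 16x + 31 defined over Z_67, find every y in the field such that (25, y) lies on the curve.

none

x³ + 16x + 31 = 16056 ≡ 43 (mod 67).
43 is a non-residue mod 67; no y exists.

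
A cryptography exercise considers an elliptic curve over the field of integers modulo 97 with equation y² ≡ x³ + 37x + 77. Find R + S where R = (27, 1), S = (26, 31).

(27, 1) + (26, 31). λ = (31 - 1)/(26 - 27) ≡ 30/96 mod 97. 96⁻¹ ≡ 96 (mod 97) since 96·96 = 9216 ≡ 1, so λ ≡ 67.
  x = λ² - 27 - 26 = 4489 - 53 ≡ 71; y = λ·(27 - 71) - 1 ≡ 58. → (71, 58)

(71, 58)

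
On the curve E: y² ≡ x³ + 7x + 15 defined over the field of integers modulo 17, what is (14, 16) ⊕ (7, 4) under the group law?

(9, 12)

(14, 16) + (7, 4). λ = (4 - 16)/(7 - 14) ≡ 5/10 mod 17. 10⁻¹ ≡ 12 (mod 17), so λ ≡ 9.
  x = λ² - 14 - 7 = 81 - 21 ≡ 9; y = λ·(14 - 9) - 16 ≡ 12. → (9, 12)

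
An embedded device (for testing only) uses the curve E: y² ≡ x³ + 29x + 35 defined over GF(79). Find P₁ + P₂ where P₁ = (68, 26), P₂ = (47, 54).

(36, 63)

(68, 26) + (47, 54). λ = (54 - 26)/(47 - 68) ≡ 28/58 mod 79. 58⁻¹ ≡ 15 (mod 79) since 58·15 = 870 ≡ 1, so λ ≡ 25.
  x = λ² - 68 - 47 = 625 - 115 ≡ 36; y = λ·(68 - 36) - 26 ≡ 63. → (36, 63)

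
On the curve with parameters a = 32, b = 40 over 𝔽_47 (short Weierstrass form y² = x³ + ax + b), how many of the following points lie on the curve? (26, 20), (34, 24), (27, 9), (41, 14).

(26, 20): 20² ≡ 24, rhs ≡ 24 → on.
(34, 24): 24² ≡ 12, rhs ≡ 12 → on.
(27, 9): 9² ≡ 34, rhs ≡ 1 → off.
(41, 14): 14² ≡ 8, rhs ≡ 8 → on.

3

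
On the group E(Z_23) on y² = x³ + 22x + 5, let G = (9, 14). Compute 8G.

(20, 2)

Double-and-add on 8 = (1000)₂. Start with G = (9, 14) for the leading 1-bit.
double: tangent at (9, 14): λ = (3·9² + 22)/(2·14) ≡ 12/5. 5⁻¹ ≡ 14 (mod 23), so λ ≡ 12·14 ≡ 7.
  x = λ² - 9 - 9 = 49 - 18 ≡ 8; y = λ·(9 - 8) - 14 ≡ 16. → (8, 16)
double: tangent at (8, 16): λ = (3·8² + 22)/(2·16) ≡ 7/9. 9⁻¹ ≡ 18 (mod 23), so λ ≡ 7·18 ≡ 11.
  x = λ² - 8 - 8 = 121 - 16 ≡ 13; y = λ·(8 - 13) - 16 ≡ 21. → (13, 21)
double: tangent at (13, 21): λ = (3·13² + 22)/(2·21) ≡ 0/19. 19⁻¹ ≡ 17 (mod 23), so λ ≡ 0·17 ≡ 0.
  x = λ² - 13 - 13 = 0 - 26 ≡ 20; y = λ·(13 - 20) - 21 ≡ 2. → (20, 2)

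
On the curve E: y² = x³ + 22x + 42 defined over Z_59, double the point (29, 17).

tangent at (29, 17): λ = (3·29² + 22)/(2·17) ≡ 8/34. 34⁻¹ ≡ 33 (mod 59) since 34·33 = 1122 ≡ 1, so λ ≡ 8·33 ≡ 28.
  x = λ² - 29 - 29 = 784 - 58 ≡ 18; y = λ·(29 - 18) - 17 ≡ 55. → (18, 55)

(18, 55)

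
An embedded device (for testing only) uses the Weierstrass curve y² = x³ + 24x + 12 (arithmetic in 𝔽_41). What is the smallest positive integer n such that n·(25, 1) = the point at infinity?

9

2P: tangent at (25, 1): λ = (3·25² + 24)/(2·1) ≡ 13/2. 2⁻¹ ≡ 21 (mod 41), so λ ≡ 13·21 ≡ 27.
  x = λ² - 25 - 25 = 729 - 50 ≡ 23; y = λ·(25 - 23) - 1 ≡ 12. → (23, 12)
3P: (23, 12) + (25, 1). λ = (1 - 12)/(25 - 23) ≡ 30/2 mod 41. 2⁻¹ ≡ 21 (mod 41), so λ ≡ 15.
  x = λ² - 23 - 25 = 225 - 48 ≡ 13; y = λ·(23 - 13) - 12 ≡ 15. → (13, 15)
4P: (13, 15) + (25, 1). λ = (1 - 15)/(25 - 13) ≡ 27/12 mod 41. 12⁻¹ ≡ 24 (mod 41), so λ ≡ 33.
  x = λ² - 13 - 25 = 1089 - 38 ≡ 26; y = λ·(13 - 26) - 15 ≡ 7. → (26, 7)
5P: (26, 7) + (25, 1). λ = (1 - 7)/(25 - 26) ≡ 35/40 mod 41. 40⁻¹ ≡ 40 (mod 41) since 40·40 = 1600 ≡ 1, so λ ≡ 6.
  x = λ² - 26 - 25 = 36 - 51 ≡ 26; y = λ·(26 - 26) - 7 ≡ 34. → (26, 34)
6P: (26, 34) + (25, 1). λ = (1 - 34)/(25 - 26) ≡ 8/40 mod 41. 40⁻¹ ≡ 40 (mod 41), so λ ≡ 33.
  x = λ² - 26 - 25 = 1089 - 51 ≡ 13; y = λ·(26 - 13) - 34 ≡ 26. → (13, 26)
7P: (13, 26) + (25, 1). λ = (1 - 26)/(25 - 13) ≡ 16/12 mod 41. 12⁻¹ ≡ 24 (mod 41), so λ ≡ 15.
  x = λ² - 13 - 25 = 225 - 38 ≡ 23; y = λ·(13 - 23) - 26 ≡ 29. → (23, 29)
8P: (23, 29) + (25, 1). λ = (1 - 29)/(25 - 23) ≡ 13/2 mod 41. 2⁻¹ ≡ 21 (mod 41) since 2·21 = 42 ≡ 1, so λ ≡ 27.
  x = λ² - 23 - 25 = 729 - 48 ≡ 25; y = λ·(23 - 25) - 29 ≡ 40. → (25, 40)
9P: (25, 40) + (25, 1): same x and y₁ ≡ -y₂, so the sum is the point at infinity.
9P = the point at infinity, so the order is 9.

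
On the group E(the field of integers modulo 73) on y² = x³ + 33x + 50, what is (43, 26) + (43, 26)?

(12, 38)

tangent at (43, 26): λ = (3·43² + 33)/(2·26) ≡ 32/52. 52⁻¹ ≡ 66 (mod 73), so λ ≡ 32·66 ≡ 68.
  x = λ² - 43 - 43 = 4624 - 86 ≡ 12; y = λ·(43 - 12) - 26 ≡ 38. → (12, 38)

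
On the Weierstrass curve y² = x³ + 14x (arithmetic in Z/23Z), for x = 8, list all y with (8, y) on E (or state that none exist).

7, 16

x³ + 14x + 0 = 624 ≡ 3 (mod 23).
Square roots of 3 mod 23: 7 and 16 (since 7² = 49 ≡ 3).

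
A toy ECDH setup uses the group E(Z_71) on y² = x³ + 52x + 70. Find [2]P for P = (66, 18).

(58, 26)

tangent at (66, 18): λ = (3·66² + 52)/(2·18) ≡ 56/36. 36⁻¹ ≡ 2 (mod 71), so λ ≡ 56·2 ≡ 41.
  x = λ² - 66 - 66 = 1681 - 132 ≡ 58; y = λ·(66 - 58) - 18 ≡ 26. → (58, 26)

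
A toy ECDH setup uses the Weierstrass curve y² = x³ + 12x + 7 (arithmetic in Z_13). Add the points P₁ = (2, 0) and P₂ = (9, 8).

(2, 0) + (9, 8). λ = (8 - 0)/(9 - 2) ≡ 8/7 mod 13. 7⁻¹ ≡ 2 (mod 13) since 7·2 = 14 ≡ 1, so λ ≡ 3.
  x = λ² - 2 - 9 = 9 - 11 ≡ 11; y = λ·(2 - 11) - 0 ≡ 12. → (11, 12)

(11, 12)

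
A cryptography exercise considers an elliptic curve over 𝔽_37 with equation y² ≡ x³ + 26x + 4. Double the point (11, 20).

tangent at (11, 20): λ = (3·11² + 26)/(2·20) ≡ 19/3. 3⁻¹ ≡ 25 (mod 37), so λ ≡ 19·25 ≡ 31.
  x = λ² - 11 - 11 = 961 - 22 ≡ 14; y = λ·(11 - 14) - 20 ≡ 35. → (14, 35)

(14, 35)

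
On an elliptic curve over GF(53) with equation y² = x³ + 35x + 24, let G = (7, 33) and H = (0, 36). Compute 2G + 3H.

(30, 39)

First 2G:
Repeated addition: build up to 2G.
2G: tangent at (7, 33): λ = (3·7² + 35)/(2·33) ≡ 23/13. 13⁻¹ ≡ 49 (mod 53), so λ ≡ 23·49 ≡ 14.
  x = λ² - 7 - 7 = 196 - 14 ≡ 23; y = λ·(7 - 23) - 33 ≡ 8. → (23, 8)
2G = (23, 8).
Next 3H:
Repeated addition: build up to 3H.
2H: tangent at (0, 36): λ = (3·0² + 35)/(2·36) ≡ 35/19. 19⁻¹ ≡ 14 (mod 53) since 19·14 = 266 ≡ 1, so λ ≡ 35·14 ≡ 13.
  x = λ² - 0 - 0 = 169 - 0 ≡ 10; y = λ·(0 - 10) - 36 ≡ 46. → (10, 46)
3H: (10, 46) + (0, 36). λ = (36 - 46)/(0 - 10) ≡ 43/43 mod 53. 43⁻¹ ≡ 37 (mod 53), so λ ≡ 1.
  x = λ² - 10 - 0 = 1 - 10 ≡ 44; y = λ·(10 - 44) - 46 ≡ 26. → (44, 26)
3H = (44, 26).
Finally 2G + 3H:
(23, 8) + (44, 26). λ = (26 - 8)/(44 - 23) ≡ 18/21 mod 53. 21⁻¹ ≡ 48 (mod 53) since 21·48 = 1008 ≡ 1, so λ ≡ 16.
  x = λ² - 23 - 44 = 256 - 67 ≡ 30; y = λ·(23 - 30) - 8 ≡ 39. → (30, 39)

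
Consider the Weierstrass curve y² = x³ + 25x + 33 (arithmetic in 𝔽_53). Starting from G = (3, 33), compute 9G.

Repeated addition: build up to 9G.
2G: tangent at (3, 33): λ = (3·3² + 25)/(2·33) ≡ 52/13. 13⁻¹ ≡ 49 (mod 53) since 13·49 = 637 ≡ 1, so λ ≡ 52·49 ≡ 4.
  x = λ² - 3 - 3 = 16 - 6 ≡ 10; y = λ·(3 - 10) - 33 ≡ 45. → (10, 45)
3G: (10, 45) + (3, 33). λ = (33 - 45)/(3 - 10) ≡ 41/46 mod 53. 46⁻¹ ≡ 15 (mod 53), so λ ≡ 32.
  x = λ² - 10 - 3 = 1024 - 13 ≡ 4; y = λ·(10 - 4) - 45 ≡ 41. → (4, 41)
4G: (4, 41) + (3, 33). λ = (33 - 41)/(3 - 4) ≡ 45/52 mod 53. 52⁻¹ ≡ 52 (mod 53), so λ ≡ 8.
  x = λ² - 4 - 3 = 64 - 7 ≡ 4; y = λ·(4 - 4) - 41 ≡ 12. → (4, 12)
5G: (4, 12) + (3, 33). λ = (33 - 12)/(3 - 4) ≡ 21/52 mod 53. 52⁻¹ ≡ 52 (mod 53), so λ ≡ 32.
  x = λ² - 4 - 3 = 1024 - 7 ≡ 10; y = λ·(4 - 10) - 12 ≡ 8. → (10, 8)
6G: (10, 8) + (3, 33). λ = (33 - 8)/(3 - 10) ≡ 25/46 mod 53. 46⁻¹ ≡ 15 (mod 53), so λ ≡ 4.
  x = λ² - 10 - 3 = 16 - 13 ≡ 3; y = λ·(10 - 3) - 8 ≡ 20. → (3, 20)
7G: (3, 20) + (3, 33): same x and y₁ ≡ -y₂, so the sum is ∞.
8G: ∞ + (3, 33) = (3, 33) (identity).
9G: tangent at (3, 33): λ = (3·3² + 25)/(2·33) ≡ 52/13. 13⁻¹ ≡ 49 (mod 53), so λ ≡ 52·49 ≡ 4.
  x = λ² - 3 - 3 = 16 - 6 ≡ 10; y = λ·(3 - 10) - 33 ≡ 45. → (10, 45)

(10, 45)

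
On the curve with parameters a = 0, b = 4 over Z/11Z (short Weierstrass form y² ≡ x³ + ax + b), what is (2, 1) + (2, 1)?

(10, 6)

tangent at (2, 1): λ = (3·2² + 0)/(2·1) ≡ 1/2. 2⁻¹ ≡ 6 (mod 11), so λ ≡ 1·6 ≡ 6.
  x = λ² - 2 - 2 = 36 - 4 ≡ 10; y = λ·(2 - 10) - 1 ≡ 6. → (10, 6)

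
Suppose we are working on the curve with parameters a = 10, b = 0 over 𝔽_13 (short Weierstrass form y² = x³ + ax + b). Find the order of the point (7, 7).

2P: tangent at (7, 7): λ = (3·7² + 10)/(2·7) ≡ 1/1. 1⁻¹ ≡ 1 (mod 13), so λ ≡ 1·1 ≡ 1.
  x = λ² - 7 - 7 = 1 - 14 ≡ 0; y = λ·(7 - 0) - 7 ≡ 0. → (0, 0)
3P: (0, 0) + (7, 7). λ = (7 - 0)/(7 - 0) ≡ 7/7 mod 13. 7⁻¹ ≡ 2 (mod 13), so λ ≡ 1.
  x = λ² - 0 - 7 = 1 - 7 ≡ 7; y = λ·(0 - 7) - 0 ≡ 6. → (7, 6)
4P: (7, 6) + (7, 7): same x and y₁ ≡ -y₂, so the sum is 𝒪.
4P = 𝒪, so the order is 4.

4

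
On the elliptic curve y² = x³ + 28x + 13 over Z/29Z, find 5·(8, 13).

Write Q = (8, 13).
Repeated addition: build up to 5Q.
2Q: tangent at (8, 13): λ = (3·8² + 28)/(2·13) ≡ 17/26. 26⁻¹ ≡ 19 (mod 29) since 26·19 = 494 ≡ 1, so λ ≡ 17·19 ≡ 4.
  x = λ² - 8 - 8 = 16 - 16 ≡ 0; y = λ·(8 - 0) - 13 ≡ 19. → (0, 19)
3Q: (0, 19) + (8, 13). λ = (13 - 19)/(8 - 0) ≡ 23/8 mod 29. 8⁻¹ ≡ 11 (mod 29), so λ ≡ 21.
  x = λ² - 0 - 8 = 441 - 8 ≡ 27; y = λ·(0 - 27) - 19 ≡ 23. → (27, 23)
4Q: (27, 23) + (8, 13). λ = (13 - 23)/(8 - 27) ≡ 19/10 mod 29. 10⁻¹ ≡ 3 (mod 29), so λ ≡ 28.
  x = λ² - 27 - 8 = 784 - 35 ≡ 24; y = λ·(27 - 24) - 23 ≡ 3. → (24, 3)
5Q: (24, 3) + (8, 13). λ = (13 - 3)/(8 - 24) ≡ 10/13 mod 29. 13⁻¹ ≡ 9 (mod 29), so λ ≡ 3.
  x = λ² - 24 - 8 = 9 - 32 ≡ 6; y = λ·(24 - 6) - 3 ≡ 22. → (6, 22)

(6, 22)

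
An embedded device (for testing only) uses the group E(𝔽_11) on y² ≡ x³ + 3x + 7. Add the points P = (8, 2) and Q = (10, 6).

(8, 9)

(8, 2) + (10, 6). λ = (6 - 2)/(10 - 8) ≡ 4/2 mod 11. 2⁻¹ ≡ 6 (mod 11), so λ ≡ 2.
  x = λ² - 8 - 10 = 4 - 18 ≡ 8; y = λ·(8 - 8) - 2 ≡ 9. → (8, 9)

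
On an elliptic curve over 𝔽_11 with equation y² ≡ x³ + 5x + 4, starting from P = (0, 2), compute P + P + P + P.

Double-and-add on 4 = (100)₂. Start with P = (0, 2) for the leading 1-bit.
double: tangent at (0, 2): λ = (3·0² + 5)/(2·2) ≡ 5/4. 4⁻¹ ≡ 3 (mod 11) since 4·3 = 12 ≡ 1, so λ ≡ 5·3 ≡ 4.
  x = λ² - 0 - 0 = 16 - 0 ≡ 5; y = λ·(0 - 5) - 2 ≡ 0. → (5, 0)
double: (5, 0) + (5, 0): same x and y₁ ≡ -y₂, so the sum is the point at infinity.

O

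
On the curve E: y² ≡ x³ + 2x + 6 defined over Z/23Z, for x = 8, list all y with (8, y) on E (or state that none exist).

x³ + 2x + 6 = 534 ≡ 5 (mod 23).
5 is a non-residue mod 23; no y exists.

none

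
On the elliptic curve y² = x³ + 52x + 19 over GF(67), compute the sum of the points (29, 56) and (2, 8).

(16, 49)

(29, 56) + (2, 8). λ = (8 - 56)/(2 - 29) ≡ 19/40 mod 67. 40⁻¹ ≡ 62 (mod 67), so λ ≡ 39.
  x = λ² - 29 - 2 = 1521 - 31 ≡ 16; y = λ·(29 - 16) - 56 ≡ 49. → (16, 49)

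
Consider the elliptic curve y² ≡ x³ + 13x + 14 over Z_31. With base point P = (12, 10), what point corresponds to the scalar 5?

Repeated addition: build up to 5P.
2P: tangent at (12, 10): λ = (3·12² + 13)/(2·10) ≡ 11/20. 20⁻¹ ≡ 14 (mod 31) since 20·14 = 280 ≡ 1, so λ ≡ 11·14 ≡ 30.
  x = λ² - 12 - 12 = 900 - 24 ≡ 8; y = λ·(12 - 8) - 10 ≡ 17. → (8, 17)
3P: (8, 17) + (12, 10). λ = (10 - 17)/(12 - 8) ≡ 24/4 mod 31. 4⁻¹ ≡ 8 (mod 31) since 4·8 = 32 ≡ 1, so λ ≡ 6.
  x = λ² - 8 - 12 = 36 - 20 ≡ 16; y = λ·(8 - 16) - 17 ≡ 28. → (16, 28)
4P: (16, 28) + (12, 10). λ = (10 - 28)/(12 - 16) ≡ 13/27 mod 31. 27⁻¹ ≡ 23 (mod 31), so λ ≡ 20.
  x = λ² - 16 - 12 = 400 - 28 ≡ 0; y = λ·(16 - 0) - 28 ≡ 13. → (0, 13)
5P: (0, 13) + (12, 10). λ = (10 - 13)/(12 - 0) ≡ 28/12 mod 31. 12⁻¹ ≡ 13 (mod 31) since 12·13 = 156 ≡ 1, so λ ≡ 23.
  x = λ² - 0 - 12 = 529 - 12 ≡ 21; y = λ·(0 - 21) - 13 ≡ 0. → (21, 0)

(21, 0)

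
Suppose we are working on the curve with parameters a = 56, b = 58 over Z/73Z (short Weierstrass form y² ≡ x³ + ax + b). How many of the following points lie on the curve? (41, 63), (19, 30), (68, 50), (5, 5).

4

(41, 63): 63² ≡ 27, rhs ≡ 27 → on.
(19, 30): 30² ≡ 24, rhs ≡ 24 → on.
(68, 50): 50² ≡ 18, rhs ≡ 18 → on.
(5, 5): 5² ≡ 25, rhs ≡ 25 → on.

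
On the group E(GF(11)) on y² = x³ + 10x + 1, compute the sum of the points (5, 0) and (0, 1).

(5, 0) + (0, 1). λ = (1 - 0)/(0 - 5) ≡ 1/6 mod 11. 6⁻¹ ≡ 2 (mod 11), so λ ≡ 2.
  x = λ² - 5 - 0 = 4 - 5 ≡ 10; y = λ·(5 - 10) - 0 ≡ 1. → (10, 1)

(10, 1)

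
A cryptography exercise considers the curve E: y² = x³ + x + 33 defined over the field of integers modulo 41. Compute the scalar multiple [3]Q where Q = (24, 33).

(10, 10)

Repeated addition: build up to 3Q.
2Q: tangent at (24, 33): λ = (3·24² + 1)/(2·33) ≡ 7/25. 25⁻¹ ≡ 23 (mod 41), so λ ≡ 7·23 ≡ 38.
  x = λ² - 24 - 24 = 1444 - 48 ≡ 2; y = λ·(24 - 2) - 33 ≡ 24. → (2, 24)
3Q: (2, 24) + (24, 33). λ = (33 - 24)/(24 - 2) ≡ 9/22 mod 41. 22⁻¹ ≡ 28 (mod 41), so λ ≡ 6.
  x = λ² - 2 - 24 = 36 - 26 ≡ 10; y = λ·(2 - 10) - 24 ≡ 10. → (10, 10)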